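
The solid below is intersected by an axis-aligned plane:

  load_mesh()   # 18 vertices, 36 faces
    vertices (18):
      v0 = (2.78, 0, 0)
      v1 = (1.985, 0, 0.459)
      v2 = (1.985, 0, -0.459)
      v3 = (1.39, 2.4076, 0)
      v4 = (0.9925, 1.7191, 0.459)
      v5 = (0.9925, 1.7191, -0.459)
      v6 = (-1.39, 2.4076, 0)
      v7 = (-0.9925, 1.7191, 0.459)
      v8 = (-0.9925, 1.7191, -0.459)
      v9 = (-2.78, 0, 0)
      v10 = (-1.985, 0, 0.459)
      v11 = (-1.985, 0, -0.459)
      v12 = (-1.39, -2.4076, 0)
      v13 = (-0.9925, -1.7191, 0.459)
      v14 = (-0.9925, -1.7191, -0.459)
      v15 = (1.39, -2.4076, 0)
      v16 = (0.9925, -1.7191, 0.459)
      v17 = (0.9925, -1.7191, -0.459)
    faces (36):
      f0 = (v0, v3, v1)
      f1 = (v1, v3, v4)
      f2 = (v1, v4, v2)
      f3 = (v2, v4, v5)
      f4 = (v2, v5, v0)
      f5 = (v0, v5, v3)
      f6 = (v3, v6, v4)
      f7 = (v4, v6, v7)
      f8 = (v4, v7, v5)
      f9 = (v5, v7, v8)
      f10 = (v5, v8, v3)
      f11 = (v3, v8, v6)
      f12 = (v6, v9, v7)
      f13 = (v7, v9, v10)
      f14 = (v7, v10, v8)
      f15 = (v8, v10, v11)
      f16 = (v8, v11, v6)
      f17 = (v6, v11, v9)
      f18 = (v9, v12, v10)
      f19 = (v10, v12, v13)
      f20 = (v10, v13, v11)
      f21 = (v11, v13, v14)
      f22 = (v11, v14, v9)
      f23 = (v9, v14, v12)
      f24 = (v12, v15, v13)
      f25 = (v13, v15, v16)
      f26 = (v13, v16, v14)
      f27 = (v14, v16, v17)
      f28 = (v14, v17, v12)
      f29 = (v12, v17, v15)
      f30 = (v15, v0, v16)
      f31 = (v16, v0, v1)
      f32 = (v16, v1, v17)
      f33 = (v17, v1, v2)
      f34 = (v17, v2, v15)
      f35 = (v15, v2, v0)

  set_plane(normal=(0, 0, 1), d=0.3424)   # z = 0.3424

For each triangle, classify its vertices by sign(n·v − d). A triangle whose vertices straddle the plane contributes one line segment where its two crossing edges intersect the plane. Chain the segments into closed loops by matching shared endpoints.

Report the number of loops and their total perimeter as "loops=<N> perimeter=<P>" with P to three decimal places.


loops=2 perimeter=25.032

Straddling triangles (24 of 36):
  (v0,v3,v1) [--+] → (1.83385, 0.611604, 0.3424)–(2.18695, 0, 0.3424)  len=0.7062
  (v1,v3,v4) [+-+] → (1.83385, 0.611604, 0.3424)–(1.09348, 1.894, 0.3424)  len=1.4808
  (v1,v4,v2) [++-] → (1.11856, 1.50075, 0.3424)–(1.985, 0, 0.3424)  len=1.7329
  (v2,v4,v5) [-+-] → (1.11856, 1.50075, 0.3424)–(0.9925, 1.7191, 0.3424)  len=0.2521
  (v3,v6,v4) [--+] → (0.387272, 1.894, 0.3424)–(1.09348, 1.894, 0.3424)  len=0.7062
  (v4,v6,v7) [+-+] → (0.387272, 1.894, 0.3424)–(-1.09348, 1.894, 0.3424)  len=1.4807
  (v4,v7,v5) [++-] → (-0.740375, 1.7191, 0.3424)–(0.9925, 1.7191, 0.3424)  len=1.7329
  (v5,v7,v8) [-+-] → (-0.740375, 1.7191, 0.3424)–(-0.9925, 1.7191, 0.3424)  len=0.2521
  (v6,v9,v7) [--+] → (-1.44658, 1.2824, 0.3424)–(-1.09348, 1.894, 0.3424)  len=0.7062
  (v7,v9,v10) [+-+] → (-1.44658, 1.2824, 0.3424)–(-2.18695, 0, 0.3424)  len=1.4808
  (v7,v10,v8) [++-] → (-1.85894, 0.218352, 0.3424)–(-0.9925, 1.7191, 0.3424)  len=1.7329
  (v8,v10,v11) [-+-] → (-1.85894, 0.218352, 0.3424)–(-1.985, 0, 0.3424)  len=0.2521
  (v9,v12,v10) [--+] → (-1.83385, -0.611604, 0.3424)–(-2.18695, 0, 0.3424)  len=0.7062
  (v10,v12,v13) [+-+] → (-1.83385, -0.611604, 0.3424)–(-1.09348, -1.894, 0.3424)  len=1.4808
  (v10,v13,v11) [++-] → (-1.11856, -1.50075, 0.3424)–(-1.985, 0, 0.3424)  len=1.7329
  (v11,v13,v14) [-+-] → (-1.11856, -1.50075, 0.3424)–(-0.9925, -1.7191, 0.3424)  len=0.2521
  (v12,v15,v13) [--+] → (-0.387272, -1.894, 0.3424)–(-1.09348, -1.894, 0.3424)  len=0.7062
  (v13,v15,v16) [+-+] → (-0.387272, -1.894, 0.3424)–(1.09348, -1.894, 0.3424)  len=1.4807
  (v13,v16,v14) [++-] → (0.740375, -1.7191, 0.3424)–(-0.9925, -1.7191, 0.3424)  len=1.7329
  (v14,v16,v17) [-+-] → (0.740375, -1.7191, 0.3424)–(0.9925, -1.7191, 0.3424)  len=0.2521
  (v15,v0,v16) [--+] → (1.44658, -1.2824, 0.3424)–(1.09348, -1.894, 0.3424)  len=0.7062
  (v16,v0,v1) [+-+] → (1.44658, -1.2824, 0.3424)–(2.18695, 0, 0.3424)  len=1.4808
  (v16,v1,v17) [++-] → (1.85894, -0.218352, 0.3424)–(0.9925, -1.7191, 0.3424)  len=1.7329
  (v17,v1,v2) [-+-] → (1.85894, -0.218352, 0.3424)–(1.985, 0, 0.3424)  len=0.2521

Chained into 2 loop(s):
  loop 1: 12 segments, perimeter = 13.1219
  loop 2: 12 segments, perimeter = 11.9101
Total perimeter = 25.032


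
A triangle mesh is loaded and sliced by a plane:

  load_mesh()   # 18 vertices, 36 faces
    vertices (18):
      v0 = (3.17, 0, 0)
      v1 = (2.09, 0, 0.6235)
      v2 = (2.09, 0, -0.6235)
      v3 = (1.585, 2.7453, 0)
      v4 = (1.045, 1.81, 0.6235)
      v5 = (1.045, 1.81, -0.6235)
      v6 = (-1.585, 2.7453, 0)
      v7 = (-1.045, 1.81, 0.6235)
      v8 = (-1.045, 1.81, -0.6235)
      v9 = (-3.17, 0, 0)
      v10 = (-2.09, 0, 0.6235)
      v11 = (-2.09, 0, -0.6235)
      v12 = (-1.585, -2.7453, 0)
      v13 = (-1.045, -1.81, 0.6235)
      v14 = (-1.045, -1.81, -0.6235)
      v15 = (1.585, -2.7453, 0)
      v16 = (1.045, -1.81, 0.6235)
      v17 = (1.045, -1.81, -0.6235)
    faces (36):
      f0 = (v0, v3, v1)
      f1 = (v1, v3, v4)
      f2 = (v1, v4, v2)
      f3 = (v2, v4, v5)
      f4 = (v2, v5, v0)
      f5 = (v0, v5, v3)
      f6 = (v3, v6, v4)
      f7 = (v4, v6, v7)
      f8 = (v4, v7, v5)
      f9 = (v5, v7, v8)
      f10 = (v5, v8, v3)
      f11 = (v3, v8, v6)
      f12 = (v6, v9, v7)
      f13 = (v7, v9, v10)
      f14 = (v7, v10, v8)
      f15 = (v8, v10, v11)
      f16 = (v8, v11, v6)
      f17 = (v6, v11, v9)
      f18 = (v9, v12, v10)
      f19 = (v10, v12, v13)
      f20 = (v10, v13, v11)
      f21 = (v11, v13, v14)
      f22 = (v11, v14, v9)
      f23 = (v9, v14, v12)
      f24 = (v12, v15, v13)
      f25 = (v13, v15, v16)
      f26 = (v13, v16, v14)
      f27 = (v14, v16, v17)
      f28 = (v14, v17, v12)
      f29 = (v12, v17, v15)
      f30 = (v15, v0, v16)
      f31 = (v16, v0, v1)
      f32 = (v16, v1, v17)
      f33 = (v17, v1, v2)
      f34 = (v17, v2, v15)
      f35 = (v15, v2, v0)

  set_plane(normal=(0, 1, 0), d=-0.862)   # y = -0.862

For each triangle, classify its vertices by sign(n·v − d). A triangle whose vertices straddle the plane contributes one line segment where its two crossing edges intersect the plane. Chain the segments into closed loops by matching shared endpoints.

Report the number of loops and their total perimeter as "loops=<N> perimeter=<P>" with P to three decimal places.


loops=2 perimeter=7.482

Straddling triangles (12 of 36):
  (v9,v12,v10) [+-+] → (-2.67232, -0.862, 0)–(-1.93143, -0.862, 0.427726)  len=0.8555
  (v10,v12,v13) [+--] → (-1.93143, -0.862, 0.427726)–(-1.59233, -0.862, 0.6235)  len=0.3916
  (v10,v13,v11) [+-+] → (-1.59233, -0.862, 0.6235)–(-1.59233, -0.862, -0.0296249)  len=0.6531
  (v11,v13,v14) [+--] → (-1.59233, -0.862, -0.0296249)–(-1.59233, -0.862, -0.6235)  len=0.5939
  (v11,v14,v9) [+-+] → (-1.59233, -0.862, -0.6235)–(-2.15798, -0.862, -0.296938)  len=0.6532
  (v9,v14,v12) [+--] → (-2.15798, -0.862, -0.296938)–(-2.67232, -0.862, 0)  len=0.5939
  (v15,v0,v16) [-+-] → (2.67232, -0.862, 0)–(2.15798, -0.862, 0.296938)  len=0.5939
  (v16,v0,v1) [-++] → (2.15798, -0.862, 0.296938)–(1.59233, -0.862, 0.6235)  len=0.6532
  (v16,v1,v17) [-+-] → (1.59233, -0.862, 0.6235)–(1.59233, -0.862, 0.0296249)  len=0.5939
  (v17,v1,v2) [-++] → (1.59233, -0.862, 0.0296249)–(1.59233, -0.862, -0.6235)  len=0.6531
  (v17,v2,v15) [-+-] → (1.59233, -0.862, -0.6235)–(1.93143, -0.862, -0.427726)  len=0.3916
  (v15,v2,v0) [-++] → (1.93143, -0.862, -0.427726)–(2.67232, -0.862, 0)  len=0.8555

Chained into 2 loop(s):
  loop 1: 6 segments, perimeter = 3.7411
  loop 2: 6 segments, perimeter = 3.7411
Total perimeter = 7.482


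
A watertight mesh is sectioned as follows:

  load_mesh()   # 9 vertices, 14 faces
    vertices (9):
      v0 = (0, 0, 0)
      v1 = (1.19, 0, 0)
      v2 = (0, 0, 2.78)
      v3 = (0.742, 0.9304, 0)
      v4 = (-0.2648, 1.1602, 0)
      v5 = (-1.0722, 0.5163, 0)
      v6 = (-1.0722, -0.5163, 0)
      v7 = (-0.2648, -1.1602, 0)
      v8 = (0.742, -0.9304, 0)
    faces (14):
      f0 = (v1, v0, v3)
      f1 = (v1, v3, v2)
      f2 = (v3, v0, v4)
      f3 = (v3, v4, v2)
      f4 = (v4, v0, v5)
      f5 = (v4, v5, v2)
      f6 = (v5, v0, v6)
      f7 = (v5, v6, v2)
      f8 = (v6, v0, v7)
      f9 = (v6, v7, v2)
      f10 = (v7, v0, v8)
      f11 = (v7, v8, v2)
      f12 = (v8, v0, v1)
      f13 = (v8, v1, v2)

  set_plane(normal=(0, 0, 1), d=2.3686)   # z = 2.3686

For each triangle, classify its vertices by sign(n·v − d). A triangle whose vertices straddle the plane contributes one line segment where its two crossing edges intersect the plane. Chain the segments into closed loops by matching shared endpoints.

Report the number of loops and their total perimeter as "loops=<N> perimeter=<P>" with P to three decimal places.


Straddling triangles (7 of 14):
  (v1,v3,v2) [--+] → (0.109805, 0.137686, 2.3686)–(0.176103, 0, 2.3686)  len=0.1528
  (v3,v4,v2) [--+] → (-0.0391866, 0.171693, 2.3686)–(0.109805, 0.137686, 2.3686)  len=0.1528
  (v4,v5,v2) [--+] → (-0.15867, 0.076405, 2.3686)–(-0.0391866, 0.171693, 2.3686)  len=0.1528
  (v5,v6,v2) [--+] → (-0.15867, -0.076405, 2.3686)–(-0.15867, 0.076405, 2.3686)  len=0.1528
  (v6,v7,v2) [--+] → (-0.0391866, -0.171693, 2.3686)–(-0.15867, -0.076405, 2.3686)  len=0.1528
  (v7,v8,v2) [--+] → (0.109805, -0.137686, 2.3686)–(-0.0391866, -0.171693, 2.3686)  len=0.1528
  (v8,v1,v2) [--+] → (0.176103, 0, 2.3686)–(0.109805, -0.137686, 2.3686)  len=0.1528

Chained into 1 loop(s):
  loop 1: 7 segments, perimeter = 1.0697
Total perimeter = 1.070

loops=1 perimeter=1.070


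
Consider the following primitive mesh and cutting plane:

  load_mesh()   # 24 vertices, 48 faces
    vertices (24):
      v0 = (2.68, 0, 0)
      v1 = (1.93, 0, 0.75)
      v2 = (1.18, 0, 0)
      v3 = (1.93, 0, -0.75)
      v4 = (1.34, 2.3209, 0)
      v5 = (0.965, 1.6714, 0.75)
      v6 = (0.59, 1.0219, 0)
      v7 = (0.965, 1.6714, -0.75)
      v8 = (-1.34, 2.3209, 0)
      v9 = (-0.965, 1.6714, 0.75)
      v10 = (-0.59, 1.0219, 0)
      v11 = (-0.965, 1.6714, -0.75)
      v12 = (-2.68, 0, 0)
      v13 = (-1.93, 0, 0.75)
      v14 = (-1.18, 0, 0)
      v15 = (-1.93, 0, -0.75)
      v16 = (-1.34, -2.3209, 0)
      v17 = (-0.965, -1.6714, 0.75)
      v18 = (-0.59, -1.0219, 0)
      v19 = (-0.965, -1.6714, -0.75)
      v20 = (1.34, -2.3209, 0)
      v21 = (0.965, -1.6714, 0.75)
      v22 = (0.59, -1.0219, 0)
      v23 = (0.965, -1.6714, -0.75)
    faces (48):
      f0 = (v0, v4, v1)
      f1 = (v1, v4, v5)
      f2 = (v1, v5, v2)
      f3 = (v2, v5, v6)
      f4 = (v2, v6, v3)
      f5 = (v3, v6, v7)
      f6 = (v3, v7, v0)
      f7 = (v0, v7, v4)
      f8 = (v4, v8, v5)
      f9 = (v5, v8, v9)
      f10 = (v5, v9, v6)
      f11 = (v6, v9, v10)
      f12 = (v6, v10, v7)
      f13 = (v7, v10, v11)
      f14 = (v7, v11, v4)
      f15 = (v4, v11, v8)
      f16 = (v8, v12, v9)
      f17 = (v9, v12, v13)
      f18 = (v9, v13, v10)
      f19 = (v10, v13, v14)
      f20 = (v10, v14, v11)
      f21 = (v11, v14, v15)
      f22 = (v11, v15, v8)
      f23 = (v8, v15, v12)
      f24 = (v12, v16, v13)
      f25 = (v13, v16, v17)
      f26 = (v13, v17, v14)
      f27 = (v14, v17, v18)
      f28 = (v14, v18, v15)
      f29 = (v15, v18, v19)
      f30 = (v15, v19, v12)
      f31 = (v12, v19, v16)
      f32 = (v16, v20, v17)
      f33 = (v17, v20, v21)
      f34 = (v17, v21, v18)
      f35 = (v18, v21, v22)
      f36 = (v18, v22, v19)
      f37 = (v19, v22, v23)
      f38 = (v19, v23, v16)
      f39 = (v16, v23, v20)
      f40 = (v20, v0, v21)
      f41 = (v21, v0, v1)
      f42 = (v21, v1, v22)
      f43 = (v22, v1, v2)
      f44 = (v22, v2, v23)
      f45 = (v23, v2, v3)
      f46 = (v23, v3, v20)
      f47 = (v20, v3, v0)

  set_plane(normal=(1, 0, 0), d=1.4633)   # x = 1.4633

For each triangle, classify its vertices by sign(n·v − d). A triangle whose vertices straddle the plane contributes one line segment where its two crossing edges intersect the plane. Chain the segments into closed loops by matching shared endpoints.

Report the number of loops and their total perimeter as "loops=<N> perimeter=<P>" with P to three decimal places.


Straddling triangles (14 of 48):
  (v0,v4,v1) [+-+] → (1.4633, 2.10734, 0)–(1.4633, 1.83587, 0.156737)  len=0.3135
  (v1,v4,v5) [+--] → (1.4633, 1.83587, 0.156737)–(1.4633, 0.808334, 0.75)  len=1.1865
  (v1,v5,v2) [+--] → (1.4633, 0.808334, 0.75)–(1.4633, 0, 0.2833)  len=0.9334
  (v2,v6,v3) [--+] → (1.4633, 0.355911, -0.488787)–(1.4633, 0, -0.2833)  len=0.4110
  (v3,v6,v7) [+--] → (1.4633, 0.355911, -0.488787)–(1.4633, 0.808334, -0.75)  len=0.5224
  (v3,v7,v0) [+-+] → (1.4633, 0.808334, -0.75)–(1.4633, 1.18577, -0.532085)  len=0.4358
  (v0,v7,v4) [+--] → (1.4633, 1.18577, -0.532085)–(1.4633, 2.10734, 0)  len=1.0641
  (v20,v0,v21) [-+-] → (1.4633, -2.10734, 0)–(1.4633, -1.18577, 0.532085)  len=1.0641
  (v21,v0,v1) [-++] → (1.4633, -1.18577, 0.532085)–(1.4633, -0.808334, 0.75)  len=0.4358
  (v21,v1,v22) [-+-] → (1.4633, -0.808334, 0.75)–(1.4633, -0.355911, 0.488787)  len=0.5224
  (v22,v1,v2) [-+-] → (1.4633, -0.355911, 0.488787)–(1.4633, 0, 0.2833)  len=0.4110
  (v23,v2,v3) [--+] → (1.4633, 0, -0.2833)–(1.4633, -0.808334, -0.75)  len=0.9334
  (v23,v3,v20) [-+-] → (1.4633, -0.808334, -0.75)–(1.4633, -1.83587, -0.156737)  len=1.1865
  (v20,v3,v0) [-++] → (1.4633, -1.83587, -0.156737)–(1.4633, -2.10734, 0)  len=0.3135

Chained into 1 loop(s):
  loop 1: 14 segments, perimeter = 9.7334
Total perimeter = 9.733

loops=1 perimeter=9.733


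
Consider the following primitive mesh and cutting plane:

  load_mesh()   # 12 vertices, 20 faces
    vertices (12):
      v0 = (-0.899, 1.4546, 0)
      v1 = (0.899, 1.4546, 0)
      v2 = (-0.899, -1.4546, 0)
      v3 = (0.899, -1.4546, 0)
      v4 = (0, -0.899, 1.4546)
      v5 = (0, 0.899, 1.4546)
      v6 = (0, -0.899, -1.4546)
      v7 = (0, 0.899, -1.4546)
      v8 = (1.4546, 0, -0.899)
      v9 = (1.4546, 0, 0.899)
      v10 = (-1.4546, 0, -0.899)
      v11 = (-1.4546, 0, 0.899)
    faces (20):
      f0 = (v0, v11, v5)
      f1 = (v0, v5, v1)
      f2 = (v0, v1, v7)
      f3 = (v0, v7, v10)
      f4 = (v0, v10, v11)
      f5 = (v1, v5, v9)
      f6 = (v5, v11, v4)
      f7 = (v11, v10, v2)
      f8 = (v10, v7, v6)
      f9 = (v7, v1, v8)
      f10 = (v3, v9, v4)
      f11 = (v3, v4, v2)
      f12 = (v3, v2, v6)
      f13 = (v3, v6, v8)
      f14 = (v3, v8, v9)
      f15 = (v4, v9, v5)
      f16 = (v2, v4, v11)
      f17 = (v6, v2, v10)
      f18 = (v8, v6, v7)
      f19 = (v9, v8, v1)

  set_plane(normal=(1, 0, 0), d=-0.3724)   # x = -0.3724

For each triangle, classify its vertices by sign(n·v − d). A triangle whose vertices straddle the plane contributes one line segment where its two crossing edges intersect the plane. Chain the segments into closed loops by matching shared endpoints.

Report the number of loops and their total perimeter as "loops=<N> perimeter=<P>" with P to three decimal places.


Straddling triangles (10 of 20):
  (v0,v11,v5) [--+] → (-0.3724, 0.668842, 1.31236)–(-0.3724, 1.12915, 0.852049)  len=0.6510
  (v0,v5,v1) [-++] → (-0.3724, 1.12915, 0.852049)–(-0.3724, 1.4546, 0)  len=0.9121
  (v0,v1,v7) [-++] → (-0.3724, 1.4546, 0)–(-0.3724, 1.12915, -0.852049)  len=0.9121
  (v0,v7,v10) [-+-] → (-0.3724, 1.12915, -0.852049)–(-0.3724, 0.668842, -1.31236)  len=0.6510
  (v5,v11,v4) [+-+] → (-0.3724, 0.668842, 1.31236)–(-0.3724, -0.668842, 1.31236)  len=1.3377
  (v10,v7,v6) [-++] → (-0.3724, 0.668842, -1.31236)–(-0.3724, -0.668842, -1.31236)  len=1.3377
  (v3,v4,v2) [++-] → (-0.3724, -1.12915, 0.852049)–(-0.3724, -1.4546, 0)  len=0.9121
  (v3,v2,v6) [+-+] → (-0.3724, -1.4546, 0)–(-0.3724, -1.12915, -0.852049)  len=0.9121
  (v2,v4,v11) [-+-] → (-0.3724, -1.12915, 0.852049)–(-0.3724, -0.668842, 1.31236)  len=0.6510
  (v6,v2,v10) [+--] → (-0.3724, -1.12915, -0.852049)–(-0.3724, -0.668842, -1.31236)  len=0.6510

Chained into 1 loop(s):
  loop 1: 10 segments, perimeter = 8.9276
Total perimeter = 8.928

loops=1 perimeter=8.928


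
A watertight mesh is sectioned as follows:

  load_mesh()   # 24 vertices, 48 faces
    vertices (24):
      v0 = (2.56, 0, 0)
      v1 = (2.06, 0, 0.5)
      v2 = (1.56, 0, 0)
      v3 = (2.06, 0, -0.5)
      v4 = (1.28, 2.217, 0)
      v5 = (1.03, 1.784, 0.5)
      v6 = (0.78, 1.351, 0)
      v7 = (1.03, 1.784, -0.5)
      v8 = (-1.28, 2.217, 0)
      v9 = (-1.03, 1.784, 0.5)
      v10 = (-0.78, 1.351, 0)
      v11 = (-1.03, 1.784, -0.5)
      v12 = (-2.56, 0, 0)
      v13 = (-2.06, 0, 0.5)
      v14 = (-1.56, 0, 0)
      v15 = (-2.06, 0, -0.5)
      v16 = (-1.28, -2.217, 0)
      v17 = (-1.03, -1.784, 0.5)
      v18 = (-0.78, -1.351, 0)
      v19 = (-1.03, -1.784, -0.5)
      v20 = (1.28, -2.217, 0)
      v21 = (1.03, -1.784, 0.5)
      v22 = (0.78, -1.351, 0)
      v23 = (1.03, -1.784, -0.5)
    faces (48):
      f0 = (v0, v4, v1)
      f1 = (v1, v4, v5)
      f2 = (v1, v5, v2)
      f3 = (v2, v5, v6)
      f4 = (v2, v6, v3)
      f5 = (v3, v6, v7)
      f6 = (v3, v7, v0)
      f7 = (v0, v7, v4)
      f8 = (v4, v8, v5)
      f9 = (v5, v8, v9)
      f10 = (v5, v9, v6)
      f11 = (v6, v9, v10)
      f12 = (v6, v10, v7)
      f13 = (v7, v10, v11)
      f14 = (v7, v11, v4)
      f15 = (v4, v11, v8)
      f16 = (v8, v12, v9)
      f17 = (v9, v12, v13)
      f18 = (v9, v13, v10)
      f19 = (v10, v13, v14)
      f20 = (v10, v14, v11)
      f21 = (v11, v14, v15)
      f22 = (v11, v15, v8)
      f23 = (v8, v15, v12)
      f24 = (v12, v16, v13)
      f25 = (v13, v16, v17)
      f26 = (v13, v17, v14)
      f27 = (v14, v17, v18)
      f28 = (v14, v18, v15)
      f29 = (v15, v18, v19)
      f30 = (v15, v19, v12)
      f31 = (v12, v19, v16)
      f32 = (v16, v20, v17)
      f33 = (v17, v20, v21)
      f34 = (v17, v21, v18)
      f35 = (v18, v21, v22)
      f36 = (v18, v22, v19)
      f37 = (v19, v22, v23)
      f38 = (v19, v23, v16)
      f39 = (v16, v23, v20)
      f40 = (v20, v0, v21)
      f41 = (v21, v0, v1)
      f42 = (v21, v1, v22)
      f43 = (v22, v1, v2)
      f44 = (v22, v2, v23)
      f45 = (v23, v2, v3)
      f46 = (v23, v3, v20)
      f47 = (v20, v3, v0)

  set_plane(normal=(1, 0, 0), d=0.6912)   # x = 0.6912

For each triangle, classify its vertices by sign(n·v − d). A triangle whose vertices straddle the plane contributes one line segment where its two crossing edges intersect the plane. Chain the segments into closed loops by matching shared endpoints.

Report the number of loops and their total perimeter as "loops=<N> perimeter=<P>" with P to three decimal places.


loops=2 perimeter=5.291

Straddling triangles (16 of 48):
  (v4,v8,v5) [+-+] → (0.6912, 2.217, 0)–(0.6912, 1.84751, 0.426667)  len=0.5644
  (v5,v8,v9) [+--] → (0.6912, 1.84751, 0.426667)–(0.6912, 1.784, 0.5)  len=0.0970
  (v5,v9,v6) [+-+] → (0.6912, 1.784, 0.5)–(0.6912, 1.37224, 0.0245304)  len=0.6290
  (v6,v9,v10) [+--] → (0.6912, 1.37224, 0.0245304)–(0.6912, 1.351, 0)  len=0.0325
  (v6,v10,v7) [+-+] → (0.6912, 1.351, 0)–(0.6912, 1.70295, -0.406409)  len=0.5376
  (v7,v10,v11) [+--] → (0.6912, 1.70295, -0.406409)–(0.6912, 1.784, -0.5)  len=0.1238
  (v7,v11,v4) [+-+] → (0.6912, 1.784, -0.5)–(0.6912, 2.10663, -0.127446)  len=0.4928
  (v4,v11,v8) [+--] → (0.6912, 2.10663, -0.127446)–(0.6912, 2.217, 0)  len=0.1686
  (v16,v20,v17) [-+-] → (0.6912, -2.217, 0)–(0.6912, -2.10663, 0.127446)  len=0.1686
  (v17,v20,v21) [-++] → (0.6912, -2.10663, 0.127446)–(0.6912, -1.784, 0.5)  len=0.4928
  (v17,v21,v18) [-+-] → (0.6912, -1.784, 0.5)–(0.6912, -1.70295, 0.406409)  len=0.1238
  (v18,v21,v22) [-++] → (0.6912, -1.70295, 0.406409)–(0.6912, -1.351, 0)  len=0.5376
  (v18,v22,v19) [-+-] → (0.6912, -1.351, 0)–(0.6912, -1.37224, -0.0245304)  len=0.0325
  (v19,v22,v23) [-++] → (0.6912, -1.37224, -0.0245304)–(0.6912, -1.784, -0.5)  len=0.6290
  (v19,v23,v16) [-+-] → (0.6912, -1.784, -0.5)–(0.6912, -1.84751, -0.426667)  len=0.0970
  (v16,v23,v20) [-++] → (0.6912, -1.84751, -0.426667)–(0.6912, -2.217, 0)  len=0.5644

Chained into 2 loop(s):
  loop 1: 8 segments, perimeter = 2.6457
  loop 2: 8 segments, perimeter = 2.6457
Total perimeter = 5.291


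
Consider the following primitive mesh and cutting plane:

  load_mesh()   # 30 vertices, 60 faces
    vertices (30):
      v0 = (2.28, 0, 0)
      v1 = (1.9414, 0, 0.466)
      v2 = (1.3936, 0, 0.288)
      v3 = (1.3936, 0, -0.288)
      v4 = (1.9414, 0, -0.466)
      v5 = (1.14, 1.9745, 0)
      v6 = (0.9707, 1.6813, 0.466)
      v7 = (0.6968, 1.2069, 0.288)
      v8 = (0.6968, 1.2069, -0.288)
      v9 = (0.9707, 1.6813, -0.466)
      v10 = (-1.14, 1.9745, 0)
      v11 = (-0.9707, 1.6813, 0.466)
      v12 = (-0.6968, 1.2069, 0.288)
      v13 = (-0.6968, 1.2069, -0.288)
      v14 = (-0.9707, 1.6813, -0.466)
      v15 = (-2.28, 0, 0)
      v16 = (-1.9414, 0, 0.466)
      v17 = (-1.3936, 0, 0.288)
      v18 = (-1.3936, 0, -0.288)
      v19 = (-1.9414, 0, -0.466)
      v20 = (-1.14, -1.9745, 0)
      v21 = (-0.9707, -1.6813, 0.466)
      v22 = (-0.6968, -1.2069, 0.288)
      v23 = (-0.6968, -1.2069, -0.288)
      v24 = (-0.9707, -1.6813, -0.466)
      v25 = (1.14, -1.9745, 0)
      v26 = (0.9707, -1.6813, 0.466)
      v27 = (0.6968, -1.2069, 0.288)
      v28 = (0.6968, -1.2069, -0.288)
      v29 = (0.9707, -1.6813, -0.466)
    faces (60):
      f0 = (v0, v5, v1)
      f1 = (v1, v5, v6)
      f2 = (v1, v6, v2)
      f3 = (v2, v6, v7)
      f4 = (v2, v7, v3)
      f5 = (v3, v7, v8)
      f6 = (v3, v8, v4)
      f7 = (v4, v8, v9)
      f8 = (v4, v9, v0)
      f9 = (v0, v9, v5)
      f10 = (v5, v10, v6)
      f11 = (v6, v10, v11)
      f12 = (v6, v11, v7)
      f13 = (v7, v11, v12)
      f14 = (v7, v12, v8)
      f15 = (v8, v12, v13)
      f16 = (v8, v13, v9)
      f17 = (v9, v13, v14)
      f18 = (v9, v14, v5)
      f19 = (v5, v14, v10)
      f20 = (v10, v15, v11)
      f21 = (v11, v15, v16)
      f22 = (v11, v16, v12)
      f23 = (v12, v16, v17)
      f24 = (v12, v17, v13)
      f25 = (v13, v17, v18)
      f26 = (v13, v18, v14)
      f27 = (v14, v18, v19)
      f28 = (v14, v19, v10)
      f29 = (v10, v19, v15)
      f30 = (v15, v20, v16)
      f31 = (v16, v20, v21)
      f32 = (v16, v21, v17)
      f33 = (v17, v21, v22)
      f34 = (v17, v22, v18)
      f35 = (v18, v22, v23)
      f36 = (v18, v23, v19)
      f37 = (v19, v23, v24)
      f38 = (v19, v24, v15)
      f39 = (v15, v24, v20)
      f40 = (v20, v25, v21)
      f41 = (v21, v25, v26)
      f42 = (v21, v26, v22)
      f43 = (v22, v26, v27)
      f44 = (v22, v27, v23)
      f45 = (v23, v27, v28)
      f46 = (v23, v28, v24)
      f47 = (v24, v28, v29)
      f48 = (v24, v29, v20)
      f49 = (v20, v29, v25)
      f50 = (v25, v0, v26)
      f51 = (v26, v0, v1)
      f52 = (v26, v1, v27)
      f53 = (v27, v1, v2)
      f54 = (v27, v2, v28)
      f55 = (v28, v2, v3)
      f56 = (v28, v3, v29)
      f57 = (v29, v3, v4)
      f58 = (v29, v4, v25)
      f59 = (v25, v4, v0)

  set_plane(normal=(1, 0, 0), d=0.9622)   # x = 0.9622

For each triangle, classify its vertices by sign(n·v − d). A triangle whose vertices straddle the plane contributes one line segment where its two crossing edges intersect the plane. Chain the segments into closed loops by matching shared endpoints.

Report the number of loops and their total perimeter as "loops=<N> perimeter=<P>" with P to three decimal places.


loops=2 perimeter=7.159

Straddling triangles (24 of 60):
  (v2,v6,v7) [++-] → (0.9622, 1.66658, 0.460476)–(0.9622, 0.747211, 0.288)  len=0.9354
  (v2,v7,v3) [+-+] → (0.9622, 0.747211, 0.288)–(0.9622, 0.747211, 0.0686108)  len=0.2194
  (v3,v7,v8) [+--] → (0.9622, 0.747211, 0.0686108)–(0.9622, 0.747211, -0.288)  len=0.3566
  (v3,v8,v4) [+-+] → (0.9622, 0.747211, -0.288)–(0.9622, 0.949539, -0.325957)  len=0.2059
  (v4,v8,v9) [+-+] → (0.9622, 0.949539, -0.325957)–(0.9622, 1.66658, -0.460476)  len=0.7295
  (v5,v10,v6) [+-+] → (0.9622, 1.9745, 0)–(0.9622, 1.68248, 0.464123)  len=0.5483
  (v6,v10,v11) [+--] → (0.9622, 1.68248, 0.464123)–(0.9622, 1.6813, 0.466)  len=0.0022
  (v6,v11,v7) [+--] → (0.9622, 1.6813, 0.466)–(0.9622, 1.66658, 0.460476)  len=0.0157
  (v8,v13,v9) [--+] → (0.9622, 1.67888, -0.465093)–(0.9622, 1.66658, -0.460476)  len=0.0131
  (v9,v13,v14) [+--] → (0.9622, 1.67888, -0.465093)–(0.9622, 1.6813, -0.466)  len=0.0026
  (v9,v14,v5) [+-+] → (0.9622, 1.6813, -0.466)–(0.9622, 1.9498, -0.0392547)  len=0.5042
  (v5,v14,v10) [+--] → (0.9622, 1.9498, -0.0392547)–(0.9622, 1.9745, 0)  len=0.0464
  (v20,v25,v21) [-+-] → (0.9622, -1.9745, 0)–(0.9622, -1.9498, 0.0392547)  len=0.0464
  (v21,v25,v26) [-++] → (0.9622, -1.9498, 0.0392547)–(0.9622, -1.6813, 0.466)  len=0.5042
  (v21,v26,v22) [-+-] → (0.9622, -1.6813, 0.466)–(0.9622, -1.67888, 0.465093)  len=0.0026
  (v22,v26,v27) [-+-] → (0.9622, -1.67888, 0.465093)–(0.9622, -1.66658, 0.460476)  len=0.0131
  (v24,v28,v29) [--+] → (0.9622, -1.66658, -0.460476)–(0.9622, -1.6813, -0.466)  len=0.0157
  (v24,v29,v20) [-+-] → (0.9622, -1.6813, -0.466)–(0.9622, -1.68248, -0.464123)  len=0.0022
  (v20,v29,v25) [-++] → (0.9622, -1.68248, -0.464123)–(0.9622, -1.9745, 0)  len=0.5483
  (v26,v1,v27) [++-] → (0.9622, -0.949539, 0.325957)–(0.9622, -1.66658, 0.460476)  len=0.7295
  (v27,v1,v2) [-++] → (0.9622, -0.949539, 0.325957)–(0.9622, -0.747211, 0.288)  len=0.2059
  (v27,v2,v28) [-+-] → (0.9622, -0.747211, 0.288)–(0.9622, -0.747211, -0.0686108)  len=0.3566
  (v28,v2,v3) [-++] → (0.9622, -0.747211, -0.0686108)–(0.9622, -0.747211, -0.288)  len=0.2194
  (v28,v3,v29) [-++] → (0.9622, -0.747211, -0.288)–(0.9622, -1.66658, -0.460476)  len=0.9354

Chained into 2 loop(s):
  loop 1: 12 segments, perimeter = 3.5794
  loop 2: 12 segments, perimeter = 3.5794
Total perimeter = 7.159


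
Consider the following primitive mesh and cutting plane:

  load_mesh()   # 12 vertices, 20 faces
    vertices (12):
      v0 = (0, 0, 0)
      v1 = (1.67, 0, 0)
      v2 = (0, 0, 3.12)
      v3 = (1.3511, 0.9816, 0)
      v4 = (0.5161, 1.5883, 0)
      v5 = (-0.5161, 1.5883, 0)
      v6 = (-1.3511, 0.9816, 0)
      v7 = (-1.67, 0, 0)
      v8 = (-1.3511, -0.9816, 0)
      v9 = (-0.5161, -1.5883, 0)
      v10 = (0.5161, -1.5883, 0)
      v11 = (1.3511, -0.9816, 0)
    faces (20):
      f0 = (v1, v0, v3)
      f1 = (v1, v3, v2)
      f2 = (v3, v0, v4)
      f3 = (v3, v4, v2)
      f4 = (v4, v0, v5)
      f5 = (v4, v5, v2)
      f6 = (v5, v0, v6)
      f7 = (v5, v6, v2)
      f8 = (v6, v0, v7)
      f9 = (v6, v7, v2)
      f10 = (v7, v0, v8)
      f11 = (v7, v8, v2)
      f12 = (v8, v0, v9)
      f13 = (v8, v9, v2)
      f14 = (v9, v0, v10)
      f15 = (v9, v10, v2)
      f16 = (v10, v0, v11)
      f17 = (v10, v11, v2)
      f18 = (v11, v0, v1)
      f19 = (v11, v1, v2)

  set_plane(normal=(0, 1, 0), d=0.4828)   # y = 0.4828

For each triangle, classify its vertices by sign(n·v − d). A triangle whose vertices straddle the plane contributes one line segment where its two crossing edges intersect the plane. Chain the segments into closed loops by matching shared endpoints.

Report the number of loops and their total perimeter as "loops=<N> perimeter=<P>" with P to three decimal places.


Straddling triangles (10 of 20):
  (v1,v0,v3) [--+] → (0.664539, 0.4828, 0)–(1.51315, 0.4828, 0)  len=0.8486
  (v1,v3,v2) [-+-] → (1.51315, 0.4828, 0)–(0.664539, 0.4828, 1.58543)  len=1.7983
  (v3,v0,v4) [+-+] → (0.664539, 0.4828, 0)–(0.15688, 0.4828, 0)  len=0.5077
  (v3,v4,v2) [++-] → (0.15688, 0.4828, 2.1716)–(0.664539, 0.4828, 1.58543)  len=0.7754
  (v4,v0,v5) [+-+] → (0.15688, 0.4828, 0)–(-0.15688, 0.4828, 0)  len=0.3138
  (v4,v5,v2) [++-] → (-0.15688, 0.4828, 2.1716)–(0.15688, 0.4828, 2.1716)  len=0.3138
  (v5,v0,v6) [+-+] → (-0.15688, 0.4828, 0)–(-0.664539, 0.4828, 0)  len=0.5077
  (v5,v6,v2) [++-] → (-0.664539, 0.4828, 1.58543)–(-0.15688, 0.4828, 2.1716)  len=0.7754
  (v6,v0,v7) [+--] → (-0.664539, 0.4828, 0)–(-1.51315, 0.4828, 0)  len=0.8486
  (v6,v7,v2) [+--] → (-1.51315, 0.4828, 0)–(-0.664539, 0.4828, 1.58543)  len=1.7983

Chained into 1 loop(s):
  loop 1: 10 segments, perimeter = 8.4875
Total perimeter = 8.487

loops=1 perimeter=8.487


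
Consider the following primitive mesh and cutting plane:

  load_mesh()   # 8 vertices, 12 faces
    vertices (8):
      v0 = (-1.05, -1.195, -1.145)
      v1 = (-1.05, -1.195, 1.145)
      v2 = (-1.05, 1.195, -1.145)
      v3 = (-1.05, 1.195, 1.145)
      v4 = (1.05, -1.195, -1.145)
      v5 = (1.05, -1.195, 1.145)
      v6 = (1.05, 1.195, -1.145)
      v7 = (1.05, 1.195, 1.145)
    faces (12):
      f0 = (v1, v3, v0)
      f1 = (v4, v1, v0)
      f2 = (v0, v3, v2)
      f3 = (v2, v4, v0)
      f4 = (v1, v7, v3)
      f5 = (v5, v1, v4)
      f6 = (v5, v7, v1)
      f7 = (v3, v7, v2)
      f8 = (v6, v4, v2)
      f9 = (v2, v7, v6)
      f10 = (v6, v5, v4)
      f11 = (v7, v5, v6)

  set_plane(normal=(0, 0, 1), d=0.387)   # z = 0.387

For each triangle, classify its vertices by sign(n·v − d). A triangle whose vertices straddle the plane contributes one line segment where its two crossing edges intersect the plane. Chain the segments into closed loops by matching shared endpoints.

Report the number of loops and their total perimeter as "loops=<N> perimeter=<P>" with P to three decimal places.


Straddling triangles (8 of 12):
  (v1,v3,v0) [++-] → (-1.05, 0.4039, 0.387)–(-1.05, -1.195, 0.387)  len=1.5989
  (v4,v1,v0) [-+-] → (-0.354891, -1.195, 0.387)–(-1.05, -1.195, 0.387)  len=0.6951
  (v0,v3,v2) [-+-] → (-1.05, 0.4039, 0.387)–(-1.05, 1.195, 0.387)  len=0.7911
  (v5,v1,v4) [++-] → (-0.354891, -1.195, 0.387)–(1.05, -1.195, 0.387)  len=1.4049
  (v3,v7,v2) [++-] → (0.354891, 1.195, 0.387)–(-1.05, 1.195, 0.387)  len=1.4049
  (v2,v7,v6) [-+-] → (0.354891, 1.195, 0.387)–(1.05, 1.195, 0.387)  len=0.6951
  (v6,v5,v4) [-+-] → (1.05, -0.4039, 0.387)–(1.05, -1.195, 0.387)  len=0.7911
  (v7,v5,v6) [++-] → (1.05, -0.4039, 0.387)–(1.05, 1.195, 0.387)  len=1.5989

Chained into 1 loop(s):
  loop 1: 8 segments, perimeter = 8.9800
Total perimeter = 8.980

loops=1 perimeter=8.980


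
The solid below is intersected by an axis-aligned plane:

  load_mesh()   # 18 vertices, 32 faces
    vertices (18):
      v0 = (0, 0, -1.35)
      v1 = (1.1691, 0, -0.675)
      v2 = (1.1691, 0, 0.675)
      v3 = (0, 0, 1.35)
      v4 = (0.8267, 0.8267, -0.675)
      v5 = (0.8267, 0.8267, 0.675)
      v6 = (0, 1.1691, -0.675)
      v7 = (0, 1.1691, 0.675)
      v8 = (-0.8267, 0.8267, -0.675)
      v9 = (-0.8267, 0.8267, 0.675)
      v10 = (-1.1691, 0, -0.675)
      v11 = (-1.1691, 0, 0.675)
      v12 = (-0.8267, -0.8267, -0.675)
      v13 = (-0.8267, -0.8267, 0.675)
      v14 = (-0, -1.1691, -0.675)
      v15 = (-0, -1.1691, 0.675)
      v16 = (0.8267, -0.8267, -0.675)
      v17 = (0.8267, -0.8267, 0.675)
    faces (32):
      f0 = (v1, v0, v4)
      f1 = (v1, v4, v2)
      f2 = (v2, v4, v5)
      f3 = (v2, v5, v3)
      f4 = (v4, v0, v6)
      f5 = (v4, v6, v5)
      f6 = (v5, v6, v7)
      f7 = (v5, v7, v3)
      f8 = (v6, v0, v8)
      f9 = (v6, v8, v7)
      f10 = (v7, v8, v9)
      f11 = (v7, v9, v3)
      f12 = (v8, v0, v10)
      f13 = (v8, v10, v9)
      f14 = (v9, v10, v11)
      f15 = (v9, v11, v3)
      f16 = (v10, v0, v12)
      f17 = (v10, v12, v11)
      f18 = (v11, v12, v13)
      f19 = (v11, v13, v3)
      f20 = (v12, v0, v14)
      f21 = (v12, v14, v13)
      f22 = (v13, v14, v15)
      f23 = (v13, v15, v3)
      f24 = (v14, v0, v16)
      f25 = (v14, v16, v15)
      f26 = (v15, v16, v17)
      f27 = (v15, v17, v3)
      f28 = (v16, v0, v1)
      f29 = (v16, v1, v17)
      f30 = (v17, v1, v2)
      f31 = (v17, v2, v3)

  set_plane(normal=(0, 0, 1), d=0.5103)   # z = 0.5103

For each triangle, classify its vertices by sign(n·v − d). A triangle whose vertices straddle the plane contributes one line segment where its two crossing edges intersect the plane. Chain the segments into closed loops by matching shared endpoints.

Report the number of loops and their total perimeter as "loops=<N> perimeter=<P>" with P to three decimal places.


Straddling triangles (16 of 32):
  (v1,v4,v2) [--+] → (1.12733, 0.100857, 0.5103)–(1.1691, 0, 0.5103)  len=0.1092
  (v2,v4,v5) [+-+] → (1.12733, 0.100857, 0.5103)–(0.8267, 0.8267, 0.5103)  len=0.7856
  (v4,v6,v5) [--+] → (0.725843, 0.868473, 0.5103)–(0.8267, 0.8267, 0.5103)  len=0.1092
  (v5,v6,v7) [+-+] → (0.725843, 0.868473, 0.5103)–(0, 1.1691, 0.5103)  len=0.7856
  (v6,v8,v7) [--+] → (-0.100857, 1.12733, 0.5103)–(0, 1.1691, 0.5103)  len=0.1092
  (v7,v8,v9) [+-+] → (-0.100857, 1.12733, 0.5103)–(-0.8267, 0.8267, 0.5103)  len=0.7856
  (v8,v10,v9) [--+] → (-0.868473, 0.725843, 0.5103)–(-0.8267, 0.8267, 0.5103)  len=0.1092
  (v9,v10,v11) [+-+] → (-0.868473, 0.725843, 0.5103)–(-1.1691, 0, 0.5103)  len=0.7856
  (v10,v12,v11) [--+] → (-1.12733, -0.100857, 0.5103)–(-1.1691, 0, 0.5103)  len=0.1092
  (v11,v12,v13) [+-+] → (-1.12733, -0.100857, 0.5103)–(-0.8267, -0.8267, 0.5103)  len=0.7856
  (v12,v14,v13) [--+] → (-0.725843, -0.868473, 0.5103)–(-0.8267, -0.8267, 0.5103)  len=0.1092
  (v13,v14,v15) [+-+] → (-0.725843, -0.868473, 0.5103)–(0, -1.1691, 0.5103)  len=0.7856
  (v14,v16,v15) [--+] → (0.100857, -1.12733, 0.5103)–(0, -1.1691, 0.5103)  len=0.1092
  (v15,v16,v17) [+-+] → (0.100857, -1.12733, 0.5103)–(0.8267, -0.8267, 0.5103)  len=0.7856
  (v16,v1,v17) [--+] → (0.868473, -0.725843, 0.5103)–(0.8267, -0.8267, 0.5103)  len=0.1092
  (v17,v1,v2) [+-+] → (0.868473, -0.725843, 0.5103)–(1.1691, 0, 0.5103)  len=0.7856

Chained into 1 loop(s):
  loop 1: 16 segments, perimeter = 7.1584
Total perimeter = 7.158

loops=1 perimeter=7.158


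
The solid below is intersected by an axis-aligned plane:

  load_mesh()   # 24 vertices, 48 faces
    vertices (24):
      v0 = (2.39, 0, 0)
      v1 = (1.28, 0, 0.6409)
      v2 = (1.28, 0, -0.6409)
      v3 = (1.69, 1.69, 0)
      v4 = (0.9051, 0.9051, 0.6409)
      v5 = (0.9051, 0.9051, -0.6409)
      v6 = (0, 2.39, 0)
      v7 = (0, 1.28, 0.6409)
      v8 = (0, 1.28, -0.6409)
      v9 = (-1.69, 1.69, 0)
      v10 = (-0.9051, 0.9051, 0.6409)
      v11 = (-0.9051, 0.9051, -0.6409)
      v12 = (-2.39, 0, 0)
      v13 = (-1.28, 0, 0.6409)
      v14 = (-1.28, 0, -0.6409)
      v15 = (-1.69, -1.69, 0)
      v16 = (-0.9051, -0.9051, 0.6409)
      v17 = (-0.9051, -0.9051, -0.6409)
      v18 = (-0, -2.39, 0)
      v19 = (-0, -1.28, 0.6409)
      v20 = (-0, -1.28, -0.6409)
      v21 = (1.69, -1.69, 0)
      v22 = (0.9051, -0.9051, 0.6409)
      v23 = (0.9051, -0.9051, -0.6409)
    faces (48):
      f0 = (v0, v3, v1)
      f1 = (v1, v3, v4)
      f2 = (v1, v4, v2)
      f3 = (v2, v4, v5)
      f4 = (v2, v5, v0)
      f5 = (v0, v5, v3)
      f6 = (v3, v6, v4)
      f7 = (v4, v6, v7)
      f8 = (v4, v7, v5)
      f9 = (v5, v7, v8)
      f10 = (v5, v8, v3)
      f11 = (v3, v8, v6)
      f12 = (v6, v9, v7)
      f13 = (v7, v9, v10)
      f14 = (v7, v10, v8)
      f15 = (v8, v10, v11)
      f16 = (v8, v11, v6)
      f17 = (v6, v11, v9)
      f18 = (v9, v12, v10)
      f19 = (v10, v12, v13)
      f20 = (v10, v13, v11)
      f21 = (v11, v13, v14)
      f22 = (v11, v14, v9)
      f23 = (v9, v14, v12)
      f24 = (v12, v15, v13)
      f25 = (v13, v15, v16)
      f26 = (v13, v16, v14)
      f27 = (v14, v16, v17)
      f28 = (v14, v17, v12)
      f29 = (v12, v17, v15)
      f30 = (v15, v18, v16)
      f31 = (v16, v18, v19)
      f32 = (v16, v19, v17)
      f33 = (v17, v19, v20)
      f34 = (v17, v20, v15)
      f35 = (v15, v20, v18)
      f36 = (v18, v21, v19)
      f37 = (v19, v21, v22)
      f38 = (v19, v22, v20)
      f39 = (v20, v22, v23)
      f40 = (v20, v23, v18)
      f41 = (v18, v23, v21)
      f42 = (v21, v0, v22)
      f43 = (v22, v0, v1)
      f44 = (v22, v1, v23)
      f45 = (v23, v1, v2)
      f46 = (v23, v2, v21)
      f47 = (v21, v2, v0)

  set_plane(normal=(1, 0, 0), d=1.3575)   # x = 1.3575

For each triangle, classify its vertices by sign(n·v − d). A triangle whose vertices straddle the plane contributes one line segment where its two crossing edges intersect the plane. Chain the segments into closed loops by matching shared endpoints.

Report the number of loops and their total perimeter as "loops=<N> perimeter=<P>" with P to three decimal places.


Straddling triangles (14 of 48):
  (v0,v3,v1) [++-] → (1.3575, 0.319451, 0.519754)–(1.3575, 0, 0.596152)  len=0.3285
  (v1,v3,v4) [-+-] → (1.3575, 0.319451, 0.519754)–(1.3575, 1.3575, 0.271499)  len=1.0673
  (v2,v5,v0) [--+] → (1.3575, 0.629346, -0.445639)–(1.3575, 0, -0.596152)  len=0.6471
  (v0,v5,v3) [+-+] → (1.3575, 0.629346, -0.445639)–(1.3575, 1.3575, -0.271499)  len=0.7487
  (v3,v6,v4) [+--] → (1.3575, 1.82772, 0)–(1.3575, 1.3575, 0.271499)  len=0.5430
  (v5,v8,v3) [--+] → (1.3575, 1.60933, -0.126094)–(1.3575, 1.3575, -0.271499)  len=0.2908
  (v3,v8,v6) [+--] → (1.3575, 1.60933, -0.126094)–(1.3575, 1.82772, 0)  len=0.2522
  (v18,v21,v19) [-+-] → (1.3575, -1.82772, 0)–(1.3575, -1.60933, 0.126094)  len=0.2522
  (v19,v21,v22) [-+-] → (1.3575, -1.60933, 0.126094)–(1.3575, -1.3575, 0.271499)  len=0.2908
  (v18,v23,v21) [--+] → (1.3575, -1.3575, -0.271499)–(1.3575, -1.82772, 0)  len=0.5430
  (v21,v0,v22) [++-] → (1.3575, -0.629346, 0.445639)–(1.3575, -1.3575, 0.271499)  len=0.7487
  (v22,v0,v1) [-+-] → (1.3575, -0.629346, 0.445639)–(1.3575, 0, 0.596152)  len=0.6471
  (v23,v2,v21) [--+] → (1.3575, -0.319451, -0.519754)–(1.3575, -1.3575, -0.271499)  len=1.0673
  (v21,v2,v0) [+-+] → (1.3575, -0.319451, -0.519754)–(1.3575, 0, -0.596152)  len=0.3285

Chained into 1 loop(s):
  loop 1: 14 segments, perimeter = 7.7550
Total perimeter = 7.755

loops=1 perimeter=7.755


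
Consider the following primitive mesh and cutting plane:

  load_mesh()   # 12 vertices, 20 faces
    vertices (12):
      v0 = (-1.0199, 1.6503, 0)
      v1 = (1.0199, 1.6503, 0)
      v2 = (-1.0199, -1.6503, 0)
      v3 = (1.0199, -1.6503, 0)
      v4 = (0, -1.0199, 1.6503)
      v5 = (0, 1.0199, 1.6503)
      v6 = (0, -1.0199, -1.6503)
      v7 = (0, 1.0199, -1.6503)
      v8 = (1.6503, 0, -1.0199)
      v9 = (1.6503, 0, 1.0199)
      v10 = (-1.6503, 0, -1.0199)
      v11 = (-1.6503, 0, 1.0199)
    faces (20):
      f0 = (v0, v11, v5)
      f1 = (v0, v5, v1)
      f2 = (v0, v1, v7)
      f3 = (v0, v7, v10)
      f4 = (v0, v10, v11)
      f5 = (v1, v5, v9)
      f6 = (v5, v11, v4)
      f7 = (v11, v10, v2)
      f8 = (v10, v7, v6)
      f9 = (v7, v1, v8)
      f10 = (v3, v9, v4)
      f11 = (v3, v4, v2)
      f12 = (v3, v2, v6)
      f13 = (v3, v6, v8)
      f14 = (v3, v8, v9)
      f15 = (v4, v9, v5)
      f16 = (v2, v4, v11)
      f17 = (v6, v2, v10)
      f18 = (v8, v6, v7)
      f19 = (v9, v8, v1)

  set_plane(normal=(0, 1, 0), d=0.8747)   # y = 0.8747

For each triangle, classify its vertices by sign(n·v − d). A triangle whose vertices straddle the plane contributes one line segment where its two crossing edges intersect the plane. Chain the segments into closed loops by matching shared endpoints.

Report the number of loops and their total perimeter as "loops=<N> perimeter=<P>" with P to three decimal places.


loops=1 perimeter=9.040

Straddling triangles (10 of 20):
  (v0,v11,v5) [+-+] → (-1.31617, 0.8747, 0.479328)–(-0.234948, 0.8747, 1.56055)  len=1.5291
  (v0,v7,v10) [++-] → (-0.234948, 0.8747, -1.56055)–(-1.31617, 0.8747, -0.479328)  len=1.5291
  (v0,v10,v11) [+--] → (-1.31617, 0.8747, -0.479328)–(-1.31617, 0.8747, 0.479328)  len=0.9587
  (v1,v5,v9) [++-] → (0.234948, 0.8747, 1.56055)–(1.31617, 0.8747, 0.479328)  len=1.5291
  (v5,v11,v4) [+--] → (-0.234948, 0.8747, 1.56055)–(0, 0.8747, 1.6503)  len=0.2515
  (v10,v7,v6) [-+-] → (-0.234948, 0.8747, -1.56055)–(0, 0.8747, -1.6503)  len=0.2515
  (v7,v1,v8) [++-] → (1.31617, 0.8747, -0.479328)–(0.234948, 0.8747, -1.56055)  len=1.5291
  (v4,v9,v5) [--+] → (0.234948, 0.8747, 1.56055)–(0, 0.8747, 1.6503)  len=0.2515
  (v8,v6,v7) [--+] → (0, 0.8747, -1.6503)–(0.234948, 0.8747, -1.56055)  len=0.2515
  (v9,v8,v1) [--+] → (1.31617, 0.8747, -0.479328)–(1.31617, 0.8747, 0.479328)  len=0.9587

Chained into 1 loop(s):
  loop 1: 10 segments, perimeter = 9.0397
Total perimeter = 9.040


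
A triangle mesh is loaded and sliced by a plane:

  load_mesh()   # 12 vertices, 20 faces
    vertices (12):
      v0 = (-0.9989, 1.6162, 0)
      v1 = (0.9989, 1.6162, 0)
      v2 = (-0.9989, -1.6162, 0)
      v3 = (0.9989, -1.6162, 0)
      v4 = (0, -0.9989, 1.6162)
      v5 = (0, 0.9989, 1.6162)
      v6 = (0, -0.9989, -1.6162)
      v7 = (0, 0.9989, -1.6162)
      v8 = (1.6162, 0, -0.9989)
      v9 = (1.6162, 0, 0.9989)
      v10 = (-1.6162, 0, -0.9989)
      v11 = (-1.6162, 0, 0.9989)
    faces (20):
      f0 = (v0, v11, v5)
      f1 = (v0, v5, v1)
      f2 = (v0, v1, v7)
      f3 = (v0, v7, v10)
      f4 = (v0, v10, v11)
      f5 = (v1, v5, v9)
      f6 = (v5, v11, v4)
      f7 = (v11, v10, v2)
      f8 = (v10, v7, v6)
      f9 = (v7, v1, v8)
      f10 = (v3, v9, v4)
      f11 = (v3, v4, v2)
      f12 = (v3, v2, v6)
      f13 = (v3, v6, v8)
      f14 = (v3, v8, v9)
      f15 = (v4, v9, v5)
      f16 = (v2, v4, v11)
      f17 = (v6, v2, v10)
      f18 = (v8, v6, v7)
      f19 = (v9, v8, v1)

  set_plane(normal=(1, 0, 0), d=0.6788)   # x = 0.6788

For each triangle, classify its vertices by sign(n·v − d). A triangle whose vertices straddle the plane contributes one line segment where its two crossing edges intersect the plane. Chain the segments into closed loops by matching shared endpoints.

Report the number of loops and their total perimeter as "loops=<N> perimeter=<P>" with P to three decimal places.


loops=1 perimeter=9.281

Straddling triangles (10 of 20):
  (v0,v5,v1) [--+] → (0.6788, 1.41838, 0.517915)–(0.6788, 1.6162, 0)  len=0.5544
  (v0,v1,v7) [-+-] → (0.6788, 1.6162, 0)–(0.6788, 1.41838, -0.517915)  len=0.5544
  (v1,v5,v9) [+-+] → (0.6788, 1.41838, 0.517915)–(0.6788, 0.579364, 1.35694)  len=1.1866
  (v7,v1,v8) [-++] → (0.6788, 1.41838, -0.517915)–(0.6788, 0.579364, -1.35694)  len=1.1866
  (v3,v9,v4) [++-] → (0.6788, -0.579364, 1.35694)–(0.6788, -1.41838, 0.517915)  len=1.1866
  (v3,v4,v2) [+--] → (0.6788, -1.41838, 0.517915)–(0.6788, -1.6162, 0)  len=0.5544
  (v3,v2,v6) [+--] → (0.6788, -1.6162, 0)–(0.6788, -1.41838, -0.517915)  len=0.5544
  (v3,v6,v8) [+-+] → (0.6788, -1.41838, -0.517915)–(0.6788, -0.579364, -1.35694)  len=1.1866
  (v4,v9,v5) [-+-] → (0.6788, -0.579364, 1.35694)–(0.6788, 0.579364, 1.35694)  len=1.1587
  (v8,v6,v7) [+--] → (0.6788, -0.579364, -1.35694)–(0.6788, 0.579364, -1.35694)  len=1.1587

Chained into 1 loop(s):
  loop 1: 10 segments, perimeter = 9.2813
Total perimeter = 9.281
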